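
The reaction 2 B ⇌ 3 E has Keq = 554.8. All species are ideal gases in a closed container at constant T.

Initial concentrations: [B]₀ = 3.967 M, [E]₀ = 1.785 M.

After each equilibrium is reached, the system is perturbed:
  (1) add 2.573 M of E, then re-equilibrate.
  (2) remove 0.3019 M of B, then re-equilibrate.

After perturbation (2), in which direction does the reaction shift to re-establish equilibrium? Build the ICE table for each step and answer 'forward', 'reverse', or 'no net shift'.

Q₀ = 0.3614 vs Keq = 554.8 ⇒ Q<K, forward
Step 1:
                   B          E
  I            3.967      1.785
  C            -3.24       4.86
  E           0.7272      6.645
  solve Keq expr → x = 1.62; check Q = 554.8
Then add 2.573 M of E.
Step 2:
                   B          E
  I           0.7272      9.218
  C           0.3585    -0.5378
  E            1.086       8.68
  solve Keq expr → x = -0.1793; check Q = 554.8
Then remove 0.3019 M of B.
Step 3:
                   B          E
  I           0.7838       8.68
  C           0.2361    -0.3542
  E             1.02      8.326
  solve Keq expr → x = -0.1181; check Q = 554.8

Direction: reverse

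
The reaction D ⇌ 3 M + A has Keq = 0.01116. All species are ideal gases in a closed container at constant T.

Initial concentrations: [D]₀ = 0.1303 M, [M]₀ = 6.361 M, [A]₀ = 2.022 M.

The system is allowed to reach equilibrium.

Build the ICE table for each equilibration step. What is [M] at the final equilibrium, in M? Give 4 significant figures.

Q₀ = 3994 vs Keq = 0.01116 ⇒ Q>K, reverse
Step 1:
                    D           M           A
  I            0.1303       6.361       2.022
  C             1.919      -5.756      -1.919
  E             2.049      0.6049      0.1033
  solve Keq expr → x = -1.919; check Q = 0.01116

[M]_eq = 0.6049 M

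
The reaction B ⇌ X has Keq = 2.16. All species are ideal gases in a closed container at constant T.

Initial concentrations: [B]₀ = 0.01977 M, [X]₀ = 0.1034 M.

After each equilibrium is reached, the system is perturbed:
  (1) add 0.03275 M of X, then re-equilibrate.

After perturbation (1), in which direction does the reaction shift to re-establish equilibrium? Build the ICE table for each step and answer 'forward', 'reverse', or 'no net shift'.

Direction: reverse

Q₀ = 5.23 vs Keq = 2.16 ⇒ Q>K, reverse
Step 1:
                    B           X
  I           0.01977      0.1034
  C           0.01921    -0.01921
  E           0.03898     0.08419
  solve Keq expr → x = -0.01921; check Q = 2.16
Then add 0.03275 M of X.
Step 2:
                    B           X
  I           0.03898      0.1169
  C           0.01036    -0.01036
  E           0.04934      0.1066
  solve Keq expr → x = -0.01036; check Q = 2.16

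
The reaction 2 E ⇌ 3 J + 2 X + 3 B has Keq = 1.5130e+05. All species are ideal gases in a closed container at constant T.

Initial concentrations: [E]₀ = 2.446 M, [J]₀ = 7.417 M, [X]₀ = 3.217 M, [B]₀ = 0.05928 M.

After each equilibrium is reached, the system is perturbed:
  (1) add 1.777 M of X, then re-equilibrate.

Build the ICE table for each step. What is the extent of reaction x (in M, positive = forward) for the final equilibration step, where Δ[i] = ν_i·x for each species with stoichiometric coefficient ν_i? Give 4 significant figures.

Q₀ = 0.147 vs Keq = 1.5130e+05 ⇒ Q<K, forward
Step 1:
                    E           J           X           B
  Initial       2.446       7.417       3.217     0.05928
  Change       -1.377       2.066       1.377       2.066
  Equil         1.069       9.483       4.594       2.125
  solve Keq expr → x = 0.6887; check Q = 1.5130e+05
Then add 1.777 M of X.
Step 2:
                    E           J           X           B
  Initial       1.069       9.483       6.371       2.125
  Change       0.1367      -0.205     -0.1367      -0.205
  Equil         1.205       9.278       6.235        1.92
  solve Keq expr → x = -0.06834; check Q = 1.5130e+05

x = -0.06834 M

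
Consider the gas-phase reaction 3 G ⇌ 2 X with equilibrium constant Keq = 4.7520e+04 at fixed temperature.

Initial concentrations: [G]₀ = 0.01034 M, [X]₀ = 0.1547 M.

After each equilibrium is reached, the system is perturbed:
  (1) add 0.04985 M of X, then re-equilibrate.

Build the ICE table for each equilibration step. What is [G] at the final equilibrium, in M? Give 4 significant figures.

[G]_eq = 0.0096 M

Q₀ = 2.1648e+04 vs Keq = 4.7520e+04 ⇒ Q<K, forward
Step 1:
                   G          X
  Initial    0.01034     0.1547
  Change   -0.002331   0.001554
  Equil     0.008009     0.1563
  solve Keq expr → x = 7.7690e-04; check Q = 4.7520e+04
Then add 0.04985 M of X.
Step 2:
                   G          X
  Initial   0.008009     0.2061
  Change    0.001591   -0.00106
  Equil       0.0096      0.205
  solve Keq expr → x = -5.3023e-04; check Q = 4.7520e+04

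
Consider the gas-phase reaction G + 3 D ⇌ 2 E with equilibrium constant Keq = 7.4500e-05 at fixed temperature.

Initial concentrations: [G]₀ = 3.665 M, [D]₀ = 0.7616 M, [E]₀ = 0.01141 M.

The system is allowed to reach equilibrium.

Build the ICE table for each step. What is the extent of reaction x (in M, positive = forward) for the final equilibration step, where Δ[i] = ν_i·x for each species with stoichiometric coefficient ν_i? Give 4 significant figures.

Q₀ = 8.0411e-05 vs Keq = 7.4500e-05 ⇒ Q>K, reverse
Step 1:
                    G           D           E
  Initial       3.665      0.7616     0.01141
  Change   2.0683e-04  6.2048e-04 -4.1366e-04
  Equil         3.665      0.7622       0.011
  solve Keq expr → x = -2.0683e-04; check Q = 7.4500e-05

x = -2.0683e-04 M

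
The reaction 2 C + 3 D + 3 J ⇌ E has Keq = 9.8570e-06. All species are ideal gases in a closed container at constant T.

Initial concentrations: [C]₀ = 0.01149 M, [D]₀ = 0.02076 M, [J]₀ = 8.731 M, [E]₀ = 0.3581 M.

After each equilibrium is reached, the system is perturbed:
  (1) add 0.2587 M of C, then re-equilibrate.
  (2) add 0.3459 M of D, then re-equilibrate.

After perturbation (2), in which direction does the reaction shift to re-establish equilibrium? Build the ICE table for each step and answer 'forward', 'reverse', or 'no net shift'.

Direction: forward

Q₀ = 4.5550e+05 vs Keq = 9.8570e-06 ⇒ Q>K, reverse
Step 1:
                   C          D          J          E
  init       0.01149    0.02076      8.731     0.3581
  Δ           0.7044      1.057      1.057    -0.3522
  eq          0.7158      1.077      9.788   0.005921
  solve Keq expr → x = -0.3522; check Q = 9.8570e-06
Then add 0.2587 M of C.
Step 2:
                   C          D          J          E
  init        0.9745      1.077      9.788   0.005921
  Δ        -0.008839   -0.01326   -0.01326    0.00442
  eq          0.9657      1.064      9.774    0.01034
  solve Keq expr → x = 0.00442; check Q = 9.8570e-06
Then add 0.3459 M of D.
Step 3:
                   C          D          J          E
  init        0.9657       1.41      9.774    0.01034
  Δ         -0.02175   -0.03262   -0.03262    0.01087
  eq           0.944      1.377      9.742    0.02122
  solve Keq expr → x = 0.01087; check Q = 9.8570e-06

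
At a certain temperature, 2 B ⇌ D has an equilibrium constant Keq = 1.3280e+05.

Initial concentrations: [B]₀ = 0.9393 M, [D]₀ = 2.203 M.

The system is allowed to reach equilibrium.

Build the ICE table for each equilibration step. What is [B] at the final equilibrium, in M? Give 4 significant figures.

Q₀ = 2.497 vs Keq = 1.3280e+05 ⇒ Q<K, forward
Step 1:
                   B          D
  Initial     0.9393      2.203
  Change     -0.9348     0.4674
  Equil     0.004484       2.67
  solve Keq expr → x = 0.4674; check Q = 1.3280e+05

[B]_eq = 0.004484 M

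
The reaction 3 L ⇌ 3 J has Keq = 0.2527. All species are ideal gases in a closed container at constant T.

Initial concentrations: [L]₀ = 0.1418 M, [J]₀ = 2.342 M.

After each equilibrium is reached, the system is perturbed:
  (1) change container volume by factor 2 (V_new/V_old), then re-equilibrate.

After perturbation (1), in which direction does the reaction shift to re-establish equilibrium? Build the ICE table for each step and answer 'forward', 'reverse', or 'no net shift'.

Direction: no net shift

Q₀ = 4505 vs Keq = 0.2527 ⇒ Q>K, reverse
Step 1:
                   L          J
  Initial     0.1418      2.342
  Change        1.38      -1.38
  Equil        1.522     0.9621
  solve Keq expr → x = -0.46; check Q = 0.2527
Then change container volume by factor 2 (V_new/V_old).
Step 2:
                   L          J
  Initial     0.7609      0.481
  Change           0          0
  Equil       0.7609      0.481
  solve Keq expr → x = 0; check Q = 0.2527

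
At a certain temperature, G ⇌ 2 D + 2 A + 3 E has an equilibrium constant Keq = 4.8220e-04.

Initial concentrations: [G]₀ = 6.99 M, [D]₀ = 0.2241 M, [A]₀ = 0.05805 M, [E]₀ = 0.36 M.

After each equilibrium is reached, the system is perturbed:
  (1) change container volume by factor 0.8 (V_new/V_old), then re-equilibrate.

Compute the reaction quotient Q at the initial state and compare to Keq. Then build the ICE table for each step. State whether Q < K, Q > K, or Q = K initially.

Q₀ = 1.1296e-06 vs Keq = 4.8220e-04 ⇒ Q<K, forward
Step 1:
                  G         D         A         E
  init         6.99    0.2241   0.05805      0.36
  Δ        -0.09908    0.1982    0.1982    0.2972
  eq          6.891    0.4223    0.2562    0.6572
  solve Keq expr → x = 0.09908; check Q = 4.8220e-04
Then change container volume by factor 0.8 (V_new/V_old).
Step 2:
                  G         D         A         E
  init        8.614    0.5278    0.3203    0.8215
  Δ         0.03888  -0.07776  -0.07776   -0.1166
  eq          8.653    0.4501    0.2425    0.7049
  solve Keq expr → x = -0.03888; check Q = 4.8220e-04

Q₀ = 1.1296e-06; Q < K (proceeds forward)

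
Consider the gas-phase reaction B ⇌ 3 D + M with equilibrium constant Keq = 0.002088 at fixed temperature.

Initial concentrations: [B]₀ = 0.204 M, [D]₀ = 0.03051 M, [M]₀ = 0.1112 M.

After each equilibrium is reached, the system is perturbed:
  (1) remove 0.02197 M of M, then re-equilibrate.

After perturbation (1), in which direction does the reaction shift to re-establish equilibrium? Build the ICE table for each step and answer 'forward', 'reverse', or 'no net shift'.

Direction: forward

Q₀ = 1.5481e-05 vs Keq = 0.002088 ⇒ Q<K, forward
Step 1:
                   B          D          M
  I            0.204    0.03051     0.1112
  C         -0.03462     0.1038    0.03462
  E           0.1694     0.1344     0.1458
  solve Keq expr → x = 0.03462; check Q = 0.002088
Then remove 0.02197 M of M.
Step 2:
                   B          D          M
  I           0.1694     0.1344     0.1238
  C        -0.002056   0.006167   0.002056
  E           0.1673     0.1405     0.1259
  solve Keq expr → x = 0.002056; check Q = 0.002088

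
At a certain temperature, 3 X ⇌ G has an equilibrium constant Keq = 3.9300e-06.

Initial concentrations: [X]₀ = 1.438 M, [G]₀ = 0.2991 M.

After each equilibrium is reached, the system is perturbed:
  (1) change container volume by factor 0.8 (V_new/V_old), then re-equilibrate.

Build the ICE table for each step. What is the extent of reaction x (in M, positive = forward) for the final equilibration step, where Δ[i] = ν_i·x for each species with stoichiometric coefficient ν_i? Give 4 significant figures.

Q₀ = 0.1006 vs Keq = 3.9300e-06 ⇒ Q>K, reverse
Step 1:
                  X         G
  init        1.438    0.2991
  Δ          0.8971    -0.299
  eq          2.335 5.0042e-05
  solve Keq expr → x = -0.299; check Q = 3.9300e-06
Then change container volume by factor 0.8 (V_new/V_old).
Step 2:
                  X         G
  init        2.919 6.2553e-05
  Δ       -1.0553e-04 3.5175e-05
  eq          2.919 9.7728e-05
  solve Keq expr → x = 3.5175e-05; check Q = 3.9300e-06

x = 3.5175e-05 M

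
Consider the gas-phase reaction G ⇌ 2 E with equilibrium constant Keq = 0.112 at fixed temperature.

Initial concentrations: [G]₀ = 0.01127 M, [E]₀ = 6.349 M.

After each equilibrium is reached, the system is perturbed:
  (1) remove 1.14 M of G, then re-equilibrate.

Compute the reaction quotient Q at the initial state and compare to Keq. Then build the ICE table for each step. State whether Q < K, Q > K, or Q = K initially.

Q₀ = 3577 vs Keq = 0.112 ⇒ Q>K, reverse
Step 1:
                  G         E
  I         0.01127     6.349
  C            2.89    -5.779
  E           2.901      0.57
  solve Keq expr → x = -2.89; check Q = 0.112
Then remove 1.14 M of G.
Step 2:
                  G         E
  I           1.761      0.57
  C         0.05925   -0.1185
  E            1.82    0.4515
  solve Keq expr → x = -0.05925; check Q = 0.112

Q₀ = 3577; Q > K (proceeds reverse)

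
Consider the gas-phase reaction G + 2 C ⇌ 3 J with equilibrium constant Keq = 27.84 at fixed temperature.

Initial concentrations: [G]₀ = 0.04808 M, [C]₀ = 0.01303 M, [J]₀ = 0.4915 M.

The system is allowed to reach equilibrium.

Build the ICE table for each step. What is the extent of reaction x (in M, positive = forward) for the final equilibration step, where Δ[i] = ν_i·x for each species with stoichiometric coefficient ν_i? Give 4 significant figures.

Q₀ = 1.4545e+04 vs Keq = 27.84 ⇒ Q>K, reverse
Step 1:
                   G          C          J
  Initial    0.04808    0.01303     0.4915
  Change     0.05185     0.1037    -0.1556
  Equil      0.09993     0.1167     0.3359
  solve Keq expr → x = -0.05185; check Q = 27.84

x = -0.05185 M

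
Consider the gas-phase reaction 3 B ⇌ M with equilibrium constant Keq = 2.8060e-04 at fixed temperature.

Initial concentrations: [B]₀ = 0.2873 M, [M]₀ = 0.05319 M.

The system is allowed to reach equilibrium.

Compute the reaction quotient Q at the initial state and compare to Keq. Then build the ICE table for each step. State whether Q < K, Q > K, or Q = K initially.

Q₀ = 2.243; Q > K (proceeds reverse)

Q₀ = 2.243 vs Keq = 2.8060e-04 ⇒ Q>K, reverse
Step 1:
                  B         M
  init       0.2873   0.05319
  Δ          0.1595  -0.05316
  eq         0.4468 2.5027e-05
  solve Keq expr → x = -0.05316; check Q = 2.8060e-04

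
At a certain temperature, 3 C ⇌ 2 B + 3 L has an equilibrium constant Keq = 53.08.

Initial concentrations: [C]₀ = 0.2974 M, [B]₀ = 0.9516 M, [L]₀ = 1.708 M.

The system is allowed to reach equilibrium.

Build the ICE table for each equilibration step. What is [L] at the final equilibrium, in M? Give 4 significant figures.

Q₀ = 171.5 vs Keq = 53.08 ⇒ Q>K, reverse
Step 1:
                    C           B           L
  Initial      0.2974      0.9516       1.708
  Change      0.09791    -0.06527    -0.09791
  Equil        0.3953      0.8863        1.61
  solve Keq expr → x = -0.03264; check Q = 53.08

[L]_eq = 1.61 M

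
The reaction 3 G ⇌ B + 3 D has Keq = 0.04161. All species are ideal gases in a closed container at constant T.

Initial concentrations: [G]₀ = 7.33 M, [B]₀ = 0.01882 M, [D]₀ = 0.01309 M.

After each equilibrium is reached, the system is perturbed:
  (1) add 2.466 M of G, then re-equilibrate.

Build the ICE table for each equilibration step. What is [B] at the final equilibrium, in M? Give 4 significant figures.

Q₀ = 1.0718e-10 vs Keq = 0.04161 ⇒ Q<K, forward
Step 1:
                    G           B           D
  I              7.33     0.01882     0.01309
  C            -2.047      0.6824       2.047
  E             5.283      0.7013        2.06
  solve Keq expr → x = 0.6824; check Q = 0.04161
Then add 2.466 M of G.
Step 2:
                    G           B           D
  I             7.749      0.7013        2.06
  C            -0.543       0.181       0.543
  E             7.206      0.8823       2.603
  solve Keq expr → x = 0.181; check Q = 0.04161

[B]_eq = 0.8823 M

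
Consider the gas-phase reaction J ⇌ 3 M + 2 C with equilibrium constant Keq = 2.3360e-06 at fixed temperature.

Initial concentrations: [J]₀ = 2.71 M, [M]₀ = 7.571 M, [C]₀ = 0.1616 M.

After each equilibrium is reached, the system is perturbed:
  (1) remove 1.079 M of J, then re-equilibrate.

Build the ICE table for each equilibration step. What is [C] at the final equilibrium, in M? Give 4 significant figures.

Q₀ = 4.182 vs Keq = 2.3360e-06 ⇒ Q>K, reverse
Step 1:
                    J           M           C
  init           2.71       7.571      0.1616
  Δ           0.08074     -0.2422     -0.1615
  eq            2.791       7.329  1.2869e-04
  solve Keq expr → x = -0.08074; check Q = 2.3360e-06
Then remove 1.079 M of J.
Step 2:
                    J           M           C
  init          1.712       7.329  1.2869e-04
  Δ        1.3951e-05 -4.1853e-05 -2.7902e-05
  eq            1.712       7.329  1.0079e-04
  solve Keq expr → x = -1.3951e-05; check Q = 2.3360e-06

[C]_eq = 1.0079e-04 M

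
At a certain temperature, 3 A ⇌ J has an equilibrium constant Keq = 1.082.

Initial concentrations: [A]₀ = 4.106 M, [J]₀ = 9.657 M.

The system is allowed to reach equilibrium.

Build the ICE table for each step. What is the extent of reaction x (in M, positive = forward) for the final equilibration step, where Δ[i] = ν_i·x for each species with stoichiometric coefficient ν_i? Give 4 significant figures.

x = 0.6618 M

Q₀ = 0.1395 vs Keq = 1.082 ⇒ Q<K, forward
Step 1:
                  A         J
  I           4.106     9.657
  C          -1.985    0.6618
  E           2.121     10.32
  solve Keq expr → x = 0.6618; check Q = 1.082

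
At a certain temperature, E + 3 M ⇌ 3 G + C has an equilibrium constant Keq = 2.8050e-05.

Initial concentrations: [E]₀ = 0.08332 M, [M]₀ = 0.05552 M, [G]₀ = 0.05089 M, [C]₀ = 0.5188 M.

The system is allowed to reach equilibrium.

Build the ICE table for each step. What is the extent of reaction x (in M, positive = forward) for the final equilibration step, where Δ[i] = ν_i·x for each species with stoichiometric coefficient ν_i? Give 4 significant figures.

Q₀ = 4.795 vs Keq = 2.8050e-05 ⇒ Q>K, reverse
Step 1:
                   E          M          G          C
  I          0.08332    0.05552    0.05089     0.5188
  C          0.01635    0.04904   -0.04904   -0.01635
  E          0.09967     0.1046   0.001853     0.5025
  solve Keq expr → x = -0.01635; check Q = 2.8050e-05

x = -0.01635 M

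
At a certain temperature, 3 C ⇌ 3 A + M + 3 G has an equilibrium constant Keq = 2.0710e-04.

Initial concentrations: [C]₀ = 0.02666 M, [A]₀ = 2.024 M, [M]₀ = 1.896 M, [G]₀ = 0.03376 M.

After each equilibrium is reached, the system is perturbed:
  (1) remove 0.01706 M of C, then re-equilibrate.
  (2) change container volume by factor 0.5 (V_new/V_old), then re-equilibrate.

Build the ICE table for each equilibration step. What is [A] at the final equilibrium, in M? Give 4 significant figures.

[A]_eq = 3.981 M

Q₀ = 31.92 vs Keq = 2.0710e-04 ⇒ Q>K, reverse
Step 1:
                   C          A          M          G
  I          0.02666      2.024      1.896    0.03376
  C          0.03234   -0.03234   -0.01078   -0.03234
  E            0.059      1.992      1.885   0.001419
  solve Keq expr → x = -0.01078; check Q = 2.0710e-04
Then remove 0.01706 M of C.
Step 2:
                   C          A          M          G
  I          0.04194      1.992      1.885   0.001419
  C       4.0038e-04 -4.0038e-04 -1.3346e-04 -4.0038e-04
  E          0.04234      1.991      1.885   0.001018
  solve Keq expr → x = -1.3346e-04; check Q = 2.0710e-04
Then change container volume by factor 0.5 (V_new/V_old).
Step 3:
                   C          A          M          G
  I          0.08468      3.983       3.77   0.002037
  C         0.001217  -0.001217 -4.0554e-04  -0.001217
  E           0.0859      3.981       3.77 8.2020e-04
  solve Keq expr → x = -4.0554e-04; check Q = 2.0710e-04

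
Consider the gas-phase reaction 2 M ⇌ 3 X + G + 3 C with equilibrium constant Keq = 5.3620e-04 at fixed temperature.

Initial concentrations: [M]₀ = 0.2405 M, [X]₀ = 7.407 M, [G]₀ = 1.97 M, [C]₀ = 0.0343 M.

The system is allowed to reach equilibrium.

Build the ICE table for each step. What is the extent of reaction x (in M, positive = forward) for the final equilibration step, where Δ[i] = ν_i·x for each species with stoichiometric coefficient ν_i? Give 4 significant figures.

Q₀ = 0.5585 vs Keq = 5.3620e-04 ⇒ Q>K, reverse
Step 1:
                  M         X         G         C
  init       0.2405     7.407      1.97    0.0343
  Δ         0.02047  -0.03071  -0.01024  -0.03071
  eq          0.261     7.376      1.96  0.003594
  solve Keq expr → x = -0.01024; check Q = 5.3620e-04

x = -0.01024 M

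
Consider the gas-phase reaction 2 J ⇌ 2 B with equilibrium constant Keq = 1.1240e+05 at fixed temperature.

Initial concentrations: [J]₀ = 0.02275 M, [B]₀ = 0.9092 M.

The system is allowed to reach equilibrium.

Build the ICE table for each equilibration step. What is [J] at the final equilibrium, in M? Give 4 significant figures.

[J]_eq = 0.002772 M

Q₀ = 1597 vs Keq = 1.1240e+05 ⇒ Q<K, forward
Step 1:
                   J          B
  I          0.02275     0.9092
  C         -0.01998    0.01998
  E         0.002772     0.9292
  solve Keq expr → x = 0.009989; check Q = 1.1240e+05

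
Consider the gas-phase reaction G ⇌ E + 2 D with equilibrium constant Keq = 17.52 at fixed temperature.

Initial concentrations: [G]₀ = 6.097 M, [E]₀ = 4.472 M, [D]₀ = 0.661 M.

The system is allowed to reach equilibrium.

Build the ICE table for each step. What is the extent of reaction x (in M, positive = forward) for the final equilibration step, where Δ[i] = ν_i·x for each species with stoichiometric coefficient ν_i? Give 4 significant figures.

Q₀ = 0.3205 vs Keq = 17.52 ⇒ Q<K, forward
Step 1:
                   G          E          D
  I            6.097      4.472      0.661
  C           -1.504      1.504      3.008
  E            4.593      5.976      3.669
  solve Keq expr → x = 1.504; check Q = 17.52

x = 1.504 M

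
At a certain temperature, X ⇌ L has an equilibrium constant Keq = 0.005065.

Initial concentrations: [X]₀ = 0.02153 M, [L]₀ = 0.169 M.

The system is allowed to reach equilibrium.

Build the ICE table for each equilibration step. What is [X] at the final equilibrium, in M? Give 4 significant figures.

[X]_eq = 0.1896 M

Q₀ = 7.85 vs Keq = 0.005065 ⇒ Q>K, reverse
Step 1:
                  X         L
  init      0.02153     0.169
  Δ           0.168    -0.168
  eq         0.1896 9.6017e-04
  solve Keq expr → x = -0.168; check Q = 0.005065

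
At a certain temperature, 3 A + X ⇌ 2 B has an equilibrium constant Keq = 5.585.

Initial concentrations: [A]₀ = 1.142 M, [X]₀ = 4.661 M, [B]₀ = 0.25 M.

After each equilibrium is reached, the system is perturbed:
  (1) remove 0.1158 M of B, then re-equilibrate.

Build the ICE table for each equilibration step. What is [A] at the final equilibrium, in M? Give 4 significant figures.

Q₀ = 0.009003 vs Keq = 5.585 ⇒ Q<K, forward
Step 1:
                    A           X           B
  Initial       1.142       4.661        0.25
  Change      -0.8423     -0.2808      0.5615
  Equil        0.2997        4.38      0.8115
  solve Keq expr → x = 0.2808; check Q = 5.585
Then remove 0.1158 M of B.
Step 2:
                    A           X           B
  Initial      0.2997        4.38      0.6957
  Change      -0.0248   -0.008265     0.01653
  Equil        0.2749       4.372      0.7123
  solve Keq expr → x = 0.008265; check Q = 5.585

[A]_eq = 0.2749 M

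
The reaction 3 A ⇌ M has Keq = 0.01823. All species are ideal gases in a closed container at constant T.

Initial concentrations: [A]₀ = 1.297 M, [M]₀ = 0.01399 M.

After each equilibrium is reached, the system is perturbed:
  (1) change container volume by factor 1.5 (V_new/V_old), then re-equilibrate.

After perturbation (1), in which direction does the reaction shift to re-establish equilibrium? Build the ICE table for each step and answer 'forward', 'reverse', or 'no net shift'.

Q₀ = 0.006412 vs Keq = 0.01823 ⇒ Q<K, forward
Step 1:
                   A          M
  Initial      1.297    0.01399
  Change    -0.06124    0.02041
  Equil        1.236     0.0344
  solve Keq expr → x = 0.02041; check Q = 0.01823
Then change container volume by factor 1.5 (V_new/V_old).
Step 2:
                   A          M
  Initial     0.8238    0.02294
  Change     0.03425   -0.01142
  Equil       0.8581    0.01152
  solve Keq expr → x = -0.01142; check Q = 0.01823

Direction: reverse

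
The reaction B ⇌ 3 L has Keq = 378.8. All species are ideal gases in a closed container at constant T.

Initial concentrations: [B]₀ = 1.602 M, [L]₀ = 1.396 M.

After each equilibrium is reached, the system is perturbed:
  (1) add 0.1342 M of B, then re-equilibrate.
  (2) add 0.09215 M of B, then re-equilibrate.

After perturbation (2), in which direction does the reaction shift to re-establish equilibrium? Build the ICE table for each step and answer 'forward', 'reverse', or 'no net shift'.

Direction: forward

Q₀ = 1.698 vs Keq = 378.8 ⇒ Q<K, forward
Step 1:
                  B         L
  init        1.602     1.396
  Δ          -1.245     3.736
  eq         0.3568     5.132
  solve Keq expr → x = 1.245; check Q = 378.8
Then add 0.1342 M of B.
Step 2:
                  B         L
  init        0.491     5.132
  Δ        -0.08105    0.2431
  eq         0.4099     5.375
  solve Keq expr → x = 0.08105; check Q = 378.8
Then add 0.09215 M of B.
Step 3:
                  B         L
  init       0.5021     5.375
  Δ        -0.05398    0.1619
  eq         0.4481     5.537
  solve Keq expr → x = 0.05398; check Q = 378.8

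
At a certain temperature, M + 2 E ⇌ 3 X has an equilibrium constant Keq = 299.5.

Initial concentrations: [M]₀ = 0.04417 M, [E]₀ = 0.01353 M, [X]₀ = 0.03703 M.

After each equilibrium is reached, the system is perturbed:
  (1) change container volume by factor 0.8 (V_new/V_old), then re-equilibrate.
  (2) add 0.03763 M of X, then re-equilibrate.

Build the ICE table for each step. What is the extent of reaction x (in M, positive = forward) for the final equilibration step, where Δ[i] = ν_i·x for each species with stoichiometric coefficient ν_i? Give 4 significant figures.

Q₀ = 6.28 vs Keq = 299.5 ⇒ Q<K, forward
Step 1:
                   M          E          X
  I          0.04417    0.01353    0.03703
  C        -0.005028   -0.01006    0.01508
  E          0.03914   0.003475    0.05211
  solve Keq expr → x = 0.005028; check Q = 299.5
Then change container volume by factor 0.8 (V_new/V_old).
Step 2:
                   M          E          X
  I          0.04893   0.004343    0.06514
  C                0          0          0
  E          0.04893   0.004343    0.06514
  solve Keq expr → x = 0; check Q = 299.5
Then add 0.03763 M of X.
Step 3:
                   M          E          X
  I          0.04893   0.004343     0.1028
  C         0.001739   0.003479  -0.005218
  E          0.05067   0.007822    0.09755
  solve Keq expr → x = -0.001739; check Q = 299.5

x = -0.001739 M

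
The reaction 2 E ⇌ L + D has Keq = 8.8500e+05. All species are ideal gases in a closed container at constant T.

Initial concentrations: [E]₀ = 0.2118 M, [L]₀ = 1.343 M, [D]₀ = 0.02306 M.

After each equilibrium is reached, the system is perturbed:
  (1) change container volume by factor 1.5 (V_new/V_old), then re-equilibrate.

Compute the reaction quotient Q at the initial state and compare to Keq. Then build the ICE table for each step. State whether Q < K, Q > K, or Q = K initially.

Q₀ = 0.6904 vs Keq = 8.8500e+05 ⇒ Q<K, forward
Step 1:
                   E          L          D
  init        0.2118      1.343    0.02306
  Δ          -0.2113     0.1057     0.1057
  eq      4.5904e-04      1.449     0.1287
  solve Keq expr → x = 0.1057; check Q = 8.8500e+05
Then change container volume by factor 1.5 (V_new/V_old).
Step 2:
                   E          L          D
  init    3.0603e-04     0.9658    0.08582
  Δ                0          0          0
  eq      3.0603e-04     0.9658    0.08582
  solve Keq expr → x = 0; check Q = 8.8500e+05

Q₀ = 0.6904; Q < K (proceeds forward)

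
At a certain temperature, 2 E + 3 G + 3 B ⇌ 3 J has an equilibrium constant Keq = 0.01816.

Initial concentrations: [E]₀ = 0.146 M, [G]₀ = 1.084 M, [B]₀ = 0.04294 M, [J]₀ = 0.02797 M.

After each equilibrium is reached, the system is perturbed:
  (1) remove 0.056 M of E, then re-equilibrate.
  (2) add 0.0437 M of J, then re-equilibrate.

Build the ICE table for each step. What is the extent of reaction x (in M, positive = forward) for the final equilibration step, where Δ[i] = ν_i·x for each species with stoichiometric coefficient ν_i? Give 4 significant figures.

x = -0.01324 M

Q₀ = 10.18 vs Keq = 0.01816 ⇒ Q>K, reverse
Step 1:
                  E         G         B         J
  I           0.146     1.084   0.04294   0.02797
  C          0.0149   0.02235   0.02235  -0.02235
  E          0.1609     1.106   0.06529  0.005617
  solve Keq expr → x = -0.007451; check Q = 0.01816
Then remove 0.056 M of E.
Step 2:
                  E         G         B         J
  I          0.1049     1.106   0.06529  0.005617
  C       8.5491e-04  0.001282  0.001282 -0.001282
  E          0.1058     1.108   0.06658  0.004335
  solve Keq expr → x = -4.2746e-04; check Q = 0.01816
Then add 0.0437 M of J.
Step 3:
                  E         G         B         J
  I          0.1058     1.108   0.06658   0.04803
  C         0.02648   0.03971   0.03971  -0.03971
  E          0.1322     1.147    0.1063   0.00832
  solve Keq expr → x = -0.01324; check Q = 0.01816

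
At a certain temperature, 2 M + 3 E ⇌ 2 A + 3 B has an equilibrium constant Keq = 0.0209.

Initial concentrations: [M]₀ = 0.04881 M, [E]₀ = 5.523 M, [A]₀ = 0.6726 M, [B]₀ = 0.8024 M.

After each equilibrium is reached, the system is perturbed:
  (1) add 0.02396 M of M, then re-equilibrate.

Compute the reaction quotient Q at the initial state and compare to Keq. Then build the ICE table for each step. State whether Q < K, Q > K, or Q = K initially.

Q₀ = 0.5823 vs Keq = 0.0209 ⇒ Q>K, reverse
Step 1:
                  M         E         A         B
  init      0.04881     5.523    0.6726    0.8024
  Δ           0.103    0.1546    -0.103   -0.1546
  eq         0.1519     5.678    0.5696    0.6478
  solve Keq expr → x = -0.05152; check Q = 0.0209
Then add 0.02396 M of M.
Step 2:
                  M         E         A         B
  init       0.1758     5.678    0.5696    0.6478
  Δ        -0.01278  -0.01917   0.01278   0.01917
  eq          0.163     5.658    0.5823     0.667
  solve Keq expr → x = 0.006391; check Q = 0.0209

Q₀ = 0.5823; Q > K (proceeds reverse)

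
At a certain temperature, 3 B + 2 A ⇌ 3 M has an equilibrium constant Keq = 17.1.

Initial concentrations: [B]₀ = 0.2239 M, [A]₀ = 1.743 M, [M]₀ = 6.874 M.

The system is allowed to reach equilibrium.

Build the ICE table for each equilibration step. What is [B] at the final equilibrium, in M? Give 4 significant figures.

[B]_eq = 1.255 M

Q₀ = 9525 vs Keq = 17.1 ⇒ Q>K, reverse
Step 1:
                   B          A          M
  Initial     0.2239      1.743      6.874
  Change       1.031     0.6872     -1.031
  Equil        1.255       2.43      5.843
  solve Keq expr → x = -0.3436; check Q = 17.1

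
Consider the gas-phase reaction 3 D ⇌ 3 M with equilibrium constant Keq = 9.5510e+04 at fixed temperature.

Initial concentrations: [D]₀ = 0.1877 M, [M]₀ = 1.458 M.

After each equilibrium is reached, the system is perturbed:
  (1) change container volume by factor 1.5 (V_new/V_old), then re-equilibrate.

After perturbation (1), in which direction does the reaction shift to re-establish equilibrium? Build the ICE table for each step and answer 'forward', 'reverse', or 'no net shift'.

Direction: no net shift

Q₀ = 468.7 vs Keq = 9.5510e+04 ⇒ Q<K, forward
Step 1:
                  D         M
  I          0.1877     1.458
  C         -0.1525    0.1525
  E         0.03523      1.61
  solve Keq expr → x = 0.05082; check Q = 9.5510e+04
Then change container volume by factor 1.5 (V_new/V_old).
Step 2:
                  D         M
  I         0.02349     1.074
  C               0         0
  E         0.02349     1.074
  solve Keq expr → x = 0; check Q = 9.5510e+04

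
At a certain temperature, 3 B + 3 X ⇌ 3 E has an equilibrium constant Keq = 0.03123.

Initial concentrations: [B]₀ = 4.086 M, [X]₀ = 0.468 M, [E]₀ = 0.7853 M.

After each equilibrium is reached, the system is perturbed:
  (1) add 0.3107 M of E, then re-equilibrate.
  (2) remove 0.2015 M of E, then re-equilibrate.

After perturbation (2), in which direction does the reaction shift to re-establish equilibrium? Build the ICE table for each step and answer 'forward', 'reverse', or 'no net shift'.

Q₀ = 0.06926 vs Keq = 0.03123 ⇒ Q>K, reverse
Step 1:
                    B           X           E
  I             4.086       0.468      0.7853
  C           0.07451     0.07451    -0.07451
  E             4.161      0.5425      0.7108
  solve Keq expr → x = -0.02484; check Q = 0.03123
Then add 0.3107 M of E.
Step 2:
                    B           X           E
  I             4.161      0.5425       1.021
  C            0.1233      0.1233     -0.1233
  E             4.284      0.6658      0.8982
  solve Keq expr → x = -0.0411; check Q = 0.03123
Then remove 0.2015 M of E.
Step 3:
                    B           X           E
  I             4.284      0.6658      0.6967
  C          -0.07953    -0.07953     0.07953
  E             4.204      0.5863      0.7762
  solve Keq expr → x = 0.02651; check Q = 0.03123

Direction: forward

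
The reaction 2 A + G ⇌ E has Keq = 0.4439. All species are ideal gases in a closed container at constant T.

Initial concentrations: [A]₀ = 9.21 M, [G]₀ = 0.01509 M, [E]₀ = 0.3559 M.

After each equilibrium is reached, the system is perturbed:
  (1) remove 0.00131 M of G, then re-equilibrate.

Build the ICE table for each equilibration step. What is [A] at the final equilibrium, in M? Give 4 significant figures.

Q₀ = 0.278 vs Keq = 0.4439 ⇒ Q<K, forward
Step 1:
                    A           G           E
  init           9.21     0.01509      0.3559
  Δ          -0.01094    -0.00547     0.00547
  eq            9.199     0.00962      0.3614
  solve Keq expr → x = 0.00547; check Q = 0.4439
Then remove 0.00131 M of G.
Step 2:
                    A           G           E
  init          9.199     0.00831      0.3614
  Δ          0.002542    0.001271   -0.001271
  eq            9.202    0.009581      0.3601
  solve Keq expr → x = -0.001271; check Q = 0.4439

[A]_eq = 9.202 M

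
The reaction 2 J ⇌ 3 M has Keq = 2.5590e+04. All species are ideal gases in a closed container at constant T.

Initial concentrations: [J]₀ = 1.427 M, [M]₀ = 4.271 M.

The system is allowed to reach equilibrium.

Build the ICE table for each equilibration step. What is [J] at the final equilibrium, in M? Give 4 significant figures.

Q₀ = 38.26 vs Keq = 2.5590e+04 ⇒ Q<K, forward
Step 1:
                    J           M
  I             1.427       4.271
  C            -1.329       1.993
  E           0.09801       6.264
  solve Keq expr → x = 0.6645; check Q = 2.5590e+04

[J]_eq = 0.09801 M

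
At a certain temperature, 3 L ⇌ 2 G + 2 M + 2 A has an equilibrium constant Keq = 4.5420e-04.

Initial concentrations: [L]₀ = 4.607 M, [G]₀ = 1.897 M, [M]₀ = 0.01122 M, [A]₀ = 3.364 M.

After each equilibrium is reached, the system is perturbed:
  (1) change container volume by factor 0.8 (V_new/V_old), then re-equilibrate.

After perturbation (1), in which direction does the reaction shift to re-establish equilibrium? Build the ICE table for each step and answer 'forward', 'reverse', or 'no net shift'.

Direction: reverse

Q₀ = 5.2430e-05 vs Keq = 4.5420e-04 ⇒ Q<K, forward
Step 1:
                    L           G           M           A
  Initial       4.607       1.897     0.01122       3.364
  Change     -0.03137     0.02091     0.02091     0.02091
  Equil         4.576       1.918     0.03213       3.385
  solve Keq expr → x = 0.01046; check Q = 4.5420e-04
Then change container volume by factor 0.8 (V_new/V_old).
Step 2:
                    L           G           M           A
  Initial        5.72       2.397     0.04016       4.231
  Change      0.01663    -0.01109    -0.01109    -0.01109
  Equil         5.736       2.386     0.02907        4.22
  solve Keq expr → x = -0.005545; check Q = 4.5420e-04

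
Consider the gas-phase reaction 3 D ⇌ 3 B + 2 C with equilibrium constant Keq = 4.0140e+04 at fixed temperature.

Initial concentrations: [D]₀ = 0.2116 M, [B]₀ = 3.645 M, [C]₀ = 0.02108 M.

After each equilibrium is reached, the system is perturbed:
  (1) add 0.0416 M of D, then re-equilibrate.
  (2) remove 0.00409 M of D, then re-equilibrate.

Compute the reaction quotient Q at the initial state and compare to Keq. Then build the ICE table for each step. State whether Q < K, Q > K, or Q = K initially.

Q₀ = 2.271; Q < K (proceeds forward)

Q₀ = 2.271 vs Keq = 4.0140e+04 ⇒ Q<K, forward
Step 1:
                    D           B           C
  init         0.2116       3.645     0.02108
  Δ           -0.1812      0.1812      0.1208
  eq           0.0304       3.826      0.1419
  solve Keq expr → x = 0.0604; check Q = 4.0140e+04
Then add 0.0416 M of D.
Step 2:
                    D           B           C
  init          0.072       3.826      0.1419
  Δ          -0.03777     0.03777     0.02518
  eq          0.03423       3.864      0.1671
  solve Keq expr → x = 0.01259; check Q = 4.0140e+04
Then remove 0.00409 M of D.
Step 3:
                    D           B           C
  init        0.03014       3.864      0.1671
  Δ          0.003718   -0.003718   -0.002479
  eq          0.03386        3.86      0.1646
  solve Keq expr → x = -0.001239; check Q = 4.0140e+04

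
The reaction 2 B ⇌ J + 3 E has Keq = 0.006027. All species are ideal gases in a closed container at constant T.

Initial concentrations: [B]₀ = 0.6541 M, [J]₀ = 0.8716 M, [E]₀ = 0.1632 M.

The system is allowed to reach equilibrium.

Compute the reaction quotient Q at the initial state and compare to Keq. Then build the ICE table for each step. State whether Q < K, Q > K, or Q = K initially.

Q₀ = 0.008855 vs Keq = 0.006027 ⇒ Q>K, reverse
Step 1:
                    B           J           E
  init         0.6541      0.8716      0.1632
  Δ           0.01174   -0.005868     -0.0176
  eq           0.6658      0.8657      0.1456
  solve Keq expr → x = -0.005868; check Q = 0.006027

Q₀ = 0.008855; Q > K (proceeds reverse)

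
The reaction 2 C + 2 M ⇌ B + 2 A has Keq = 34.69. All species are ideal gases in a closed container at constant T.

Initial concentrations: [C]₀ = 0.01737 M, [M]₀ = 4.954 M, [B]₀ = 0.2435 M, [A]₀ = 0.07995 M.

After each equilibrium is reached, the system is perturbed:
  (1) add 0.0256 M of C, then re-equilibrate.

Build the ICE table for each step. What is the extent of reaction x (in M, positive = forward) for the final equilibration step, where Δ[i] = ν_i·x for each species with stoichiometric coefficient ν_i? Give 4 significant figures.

x = 0.01255 M

Q₀ = 0.2102 vs Keq = 34.69 ⇒ Q<K, forward
Step 1:
                   C          M          B          A
  init       0.01737      4.954     0.2435    0.07995
  Δ         -0.01572   -0.01572    0.00786    0.01572
  eq        0.001649      4.938     0.2514    0.09567
  solve Keq expr → x = 0.00786; check Q = 34.69
Then add 0.0256 M of C.
Step 2:
                   C          M          B          A
  init       0.02725      4.938     0.2514    0.09567
  Δ         -0.02511   -0.02511    0.01255    0.02511
  eq        0.002144      4.913     0.2639     0.1208
  solve Keq expr → x = 0.01255; check Q = 34.69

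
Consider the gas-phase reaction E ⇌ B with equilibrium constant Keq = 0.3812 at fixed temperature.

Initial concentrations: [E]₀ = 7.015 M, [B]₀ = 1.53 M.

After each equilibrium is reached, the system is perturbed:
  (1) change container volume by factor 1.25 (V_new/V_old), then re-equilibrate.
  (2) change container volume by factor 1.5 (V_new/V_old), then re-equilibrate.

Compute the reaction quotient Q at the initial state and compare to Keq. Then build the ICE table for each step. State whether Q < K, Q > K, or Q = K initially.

Q₀ = 0.2181 vs Keq = 0.3812 ⇒ Q<K, forward
Step 1:
                   E          B
  Initial      7.015       1.53
  Change     -0.8284     0.8284
  Equil        6.187      2.358
  solve Keq expr → x = 0.8284; check Q = 0.3812
Then change container volume by factor 1.25 (V_new/V_old).
Step 2:
                   E          B
  Initial      4.949      1.887
  Change           0          0
  Equil        4.949      1.887
  solve Keq expr → x = 0; check Q = 0.3812
Then change container volume by factor 1.5 (V_new/V_old).
Step 3:
                   E          B
  Initial        3.3      1.258
  Change           0          0
  Equil          3.3      1.258
  solve Keq expr → x = 0; check Q = 0.3812

Q₀ = 0.2181; Q < K (proceeds forward)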